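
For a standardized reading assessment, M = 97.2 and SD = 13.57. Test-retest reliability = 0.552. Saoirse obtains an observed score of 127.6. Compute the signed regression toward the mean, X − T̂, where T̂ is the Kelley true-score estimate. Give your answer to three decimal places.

T̂ = 0.552(127.6) + 0.448(97.2) = 70.4352 + 43.5456 = 113.98080 → 113.9808
X − T̂ = 127.6 − 113.9808 = 13.6192 → 13.619

13.619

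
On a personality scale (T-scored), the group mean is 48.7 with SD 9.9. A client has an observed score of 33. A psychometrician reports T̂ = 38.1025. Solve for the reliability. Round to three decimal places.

0.675

T̂ = ρX + (1 − ρ)μ  ⇒  T̂ − μ = ρ(X − μ)
ρ = (T̂ − μ)/(X − μ) = (38.1025 − 48.7) / (33 − 48.7) = -10.5975 / -15.7 = 0.67500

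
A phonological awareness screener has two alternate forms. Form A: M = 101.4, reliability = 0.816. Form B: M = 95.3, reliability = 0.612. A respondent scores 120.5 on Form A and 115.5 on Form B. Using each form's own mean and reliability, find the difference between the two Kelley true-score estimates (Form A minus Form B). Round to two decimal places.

T̂_A = 0.816(120.5) + 0.184(101.4) = 116.9856
T̂_B = 0.612(115.5) + 0.388(95.3) = 107.6624
T̂_A − T̂_B = 9.3232

9.32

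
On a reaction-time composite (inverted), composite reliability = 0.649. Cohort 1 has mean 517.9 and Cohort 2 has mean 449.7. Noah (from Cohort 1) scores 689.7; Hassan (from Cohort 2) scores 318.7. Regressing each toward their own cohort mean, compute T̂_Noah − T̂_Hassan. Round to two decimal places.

264.72

T̂_Noah = 0.649(689.7) + 0.351(517.9) = 629.3982
T̂_Hassan = 0.649(318.7) + 0.351(449.7) = 364.6810
Difference = 629.3982 − 364.6810 = 264.7172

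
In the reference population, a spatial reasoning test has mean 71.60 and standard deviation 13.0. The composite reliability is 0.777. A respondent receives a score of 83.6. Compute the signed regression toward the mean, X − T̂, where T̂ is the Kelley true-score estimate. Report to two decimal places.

2.68

Weight the observed score by reliability and the mean by (1 − reliability): T̂ = 0.777·83.6 + 0.223·71.60 = 64.9572 + 15.96680 = 80.9240.
X − T̂ = 83.6 − 80.924 = 2.676 → 2.68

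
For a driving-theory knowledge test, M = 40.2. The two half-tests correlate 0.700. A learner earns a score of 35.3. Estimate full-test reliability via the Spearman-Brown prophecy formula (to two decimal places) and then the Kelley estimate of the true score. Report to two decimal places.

Spearman-Brown: ρ = 2r/(1 + r) = 2(0.700)/(1 + 0.700) = 1.4000/1.700 = 0.8235 → 0.82
Kelley's formula gives T̂ = 0.82·35.3 + 0.18·40.2 = 28.946 + 7.236 = 36.182.

36.18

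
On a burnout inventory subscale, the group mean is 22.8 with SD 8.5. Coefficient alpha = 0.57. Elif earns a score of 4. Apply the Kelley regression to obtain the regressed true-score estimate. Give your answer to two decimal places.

12.08

T̂ = 0.57(4) + 0.43(22.8) = 2.28 + 9.804 = 12.084 → 12.08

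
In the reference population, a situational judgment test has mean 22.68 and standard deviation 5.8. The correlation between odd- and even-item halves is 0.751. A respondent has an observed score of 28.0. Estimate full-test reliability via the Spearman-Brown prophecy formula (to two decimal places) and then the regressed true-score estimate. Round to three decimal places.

Spearman-Brown: ρ = 2r/(1 + r) = 2(0.751)/(1 + 0.751) = 1.5020/1.751 = 0.8578 → 0.86
Kelley's formula gives T̂ = 0.86·28.0 + 0.14·22.68 = 24.080 + 3.1752 = 27.2552.

27.255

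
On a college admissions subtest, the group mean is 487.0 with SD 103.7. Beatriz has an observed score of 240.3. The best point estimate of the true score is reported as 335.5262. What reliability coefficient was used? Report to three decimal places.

T̂ = ρX + (1 − ρ)μ  ⇒  T̂ − μ = ρ(X − μ)
ρ = (T̂ − μ)/(X − μ) = (335.5262 − 487.0) / (240.3 − 487.0) = -151.4738 / -246.7 = 0.61400

0.614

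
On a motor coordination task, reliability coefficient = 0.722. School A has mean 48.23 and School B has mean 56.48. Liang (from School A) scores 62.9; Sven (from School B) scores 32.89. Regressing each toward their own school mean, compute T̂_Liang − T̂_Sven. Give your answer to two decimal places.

T̂_Liang = 0.722(62.9) + 0.278(48.23) = 58.8217
T̂_Sven = 0.722(32.89) + 0.278(56.48) = 39.4480
Difference = 58.8217 − 39.4480 = 19.3737

19.37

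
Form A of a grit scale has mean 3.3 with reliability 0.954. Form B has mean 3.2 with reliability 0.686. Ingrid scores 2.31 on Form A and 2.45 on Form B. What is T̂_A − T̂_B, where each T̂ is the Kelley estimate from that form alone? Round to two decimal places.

-0.33

T̂_A = 0.954(2.31) + 0.046(3.3) = 2.3555
T̂_B = 0.686(2.45) + 0.314(3.2) = 2.6855
T̂_A − T̂_B = -0.3300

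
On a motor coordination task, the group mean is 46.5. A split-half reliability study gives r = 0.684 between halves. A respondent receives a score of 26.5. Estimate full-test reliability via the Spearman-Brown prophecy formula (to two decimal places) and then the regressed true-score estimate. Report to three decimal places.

Spearman-Brown: ρ = 2r/(1 + r) = 2(0.684)/(1 + 0.684) = 1.3680/1.684 = 0.8124 → 0.81
Kelley's formula gives T̂ = 0.81·26.5 + 0.19·46.5 = 21.465 + 8.835 = 30.3000.

30.300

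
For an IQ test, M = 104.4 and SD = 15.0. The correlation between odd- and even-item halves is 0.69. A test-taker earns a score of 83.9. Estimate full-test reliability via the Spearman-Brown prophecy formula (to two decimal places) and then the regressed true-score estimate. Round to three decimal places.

87.590

Spearman-Brown: ρ = 2r/(1 + r) = 2(0.69)/(1 + 0.69) = 1.380/1.69 = 0.8166 → 0.82
T̂ = ρX + (1 − ρ)μ
  = 0.82 × 83.9 + 0.18 × 104.4
  = 68.798 + 18.792
  = 87.5900
  ≈ 87.590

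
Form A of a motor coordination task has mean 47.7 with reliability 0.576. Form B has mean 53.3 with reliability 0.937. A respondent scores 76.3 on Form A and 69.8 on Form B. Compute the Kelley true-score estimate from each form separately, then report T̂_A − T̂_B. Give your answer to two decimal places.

T̂_A = 0.576(76.3) + 0.424(47.7) = 64.1736
T̂_B = 0.937(69.8) + 0.063(53.3) = 68.7605
T̂_A − T̂_B = -4.5869

-4.59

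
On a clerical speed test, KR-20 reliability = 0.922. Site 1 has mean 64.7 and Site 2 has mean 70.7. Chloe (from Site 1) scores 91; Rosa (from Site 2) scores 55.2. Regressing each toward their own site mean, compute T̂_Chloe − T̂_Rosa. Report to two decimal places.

32.54

T̂_Chloe = 0.922(91) + 0.078(64.7) = 88.9486
T̂_Rosa = 0.922(55.2) + 0.078(70.7) = 56.4090
Difference = 88.9486 − 56.4090 = 32.5396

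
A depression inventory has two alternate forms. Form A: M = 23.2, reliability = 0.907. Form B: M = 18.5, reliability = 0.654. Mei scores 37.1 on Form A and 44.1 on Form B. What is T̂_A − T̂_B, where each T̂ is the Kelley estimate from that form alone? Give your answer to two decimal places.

T̂_A = 0.907(37.1) + 0.093(23.2) = 35.8073
T̂_B = 0.654(44.1) + 0.346(18.5) = 35.2424
T̂_A − T̂_B = 0.5649

0.56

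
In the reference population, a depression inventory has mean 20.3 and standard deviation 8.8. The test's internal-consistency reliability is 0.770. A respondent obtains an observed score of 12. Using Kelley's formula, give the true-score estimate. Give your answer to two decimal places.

13.91

Kelley's formula gives T̂ = 0.770·12 + 0.230·20.3 = 9.240 + 4.6690 = 13.909.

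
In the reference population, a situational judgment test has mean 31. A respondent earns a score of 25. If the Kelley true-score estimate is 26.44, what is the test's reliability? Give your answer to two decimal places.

0.76

T̂ = ρX + (1 − ρ)μ  ⇒  T̂ − μ = ρ(X − μ)
ρ = (T̂ − μ)/(X − μ) = (26.44 − 31) / (25 − 31) = -4.56 / -6.0 = 0.7600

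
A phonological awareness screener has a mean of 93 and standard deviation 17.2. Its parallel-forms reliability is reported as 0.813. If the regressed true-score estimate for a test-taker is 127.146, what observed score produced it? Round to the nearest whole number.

135

T̂ = ρX + (1 − ρ)μ  ⇒  X = (T̂ − (1 − ρ)μ) / ρ
X = (127.146 − 0.187 × 93) / 0.813 = (127.146 − 17.391) / 0.813 = 109.755 / 0.813 = 135.00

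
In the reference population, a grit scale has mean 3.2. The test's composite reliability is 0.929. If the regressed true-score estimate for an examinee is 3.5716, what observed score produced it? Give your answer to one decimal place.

T̂ = ρX + (1 − ρ)μ  ⇒  X = (T̂ − (1 − ρ)μ) / ρ
X = (3.5716 − 0.071 × 3.2) / 0.929 = (3.5716 − 0.2272) / 0.929 = 3.3444 / 0.929 = 3.600

3.6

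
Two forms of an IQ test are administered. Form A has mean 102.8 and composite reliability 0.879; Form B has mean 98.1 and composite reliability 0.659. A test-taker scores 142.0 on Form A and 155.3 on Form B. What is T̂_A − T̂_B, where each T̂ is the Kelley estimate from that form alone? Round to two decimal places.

T̂_A = 0.879(142.0) + 0.121(102.8) = 137.2568
T̂_B = 0.659(155.3) + 0.341(98.1) = 135.7948
T̂_A − T̂_B = 1.4620

1.46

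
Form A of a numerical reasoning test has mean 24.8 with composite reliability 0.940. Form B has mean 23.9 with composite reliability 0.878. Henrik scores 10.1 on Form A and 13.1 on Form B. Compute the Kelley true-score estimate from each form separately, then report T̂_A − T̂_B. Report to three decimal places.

-3.436

T̂_A = 0.940(10.1) + 0.060(24.8) = 10.98200
T̂_B = 0.878(13.1) + 0.122(23.9) = 14.41760
T̂_A − T̂_B = -3.43560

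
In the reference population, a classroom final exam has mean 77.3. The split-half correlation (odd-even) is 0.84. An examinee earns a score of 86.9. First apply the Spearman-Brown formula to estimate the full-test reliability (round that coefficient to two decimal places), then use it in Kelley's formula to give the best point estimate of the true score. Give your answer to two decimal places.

Spearman-Brown: ρ = 2r/(1 + r) = 2(0.84)/(1 + 0.84) = 1.680/1.84 = 0.9130 → 0.91
T̂ = ρX + (1 − ρ)μ
  = 0.91 × 86.9 + 0.09 × 77.3
  = 79.079 + 6.957
  = 86.036
  ≈ 86.04

86.04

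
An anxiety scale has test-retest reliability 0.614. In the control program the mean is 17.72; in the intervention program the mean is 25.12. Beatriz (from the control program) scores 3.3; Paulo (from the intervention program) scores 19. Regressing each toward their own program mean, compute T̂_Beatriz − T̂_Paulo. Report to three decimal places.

T̂_Beatriz = 0.614(3.3) + 0.386(17.72) = 8.86612
T̂_Paulo = 0.614(19) + 0.386(25.12) = 21.36232
Difference = 8.86612 − 21.36232 = -12.49620

-12.496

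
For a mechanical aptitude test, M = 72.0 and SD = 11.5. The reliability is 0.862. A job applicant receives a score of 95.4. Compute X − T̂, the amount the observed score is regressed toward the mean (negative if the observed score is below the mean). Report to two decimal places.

3.23

T̂ = 0.862(95.4) + 0.138(72.0) = 82.2348 + 9.9360 = 92.1708 → 92.171
X − T̂ = 95.4 − 92.171 = 3.229 → 3.23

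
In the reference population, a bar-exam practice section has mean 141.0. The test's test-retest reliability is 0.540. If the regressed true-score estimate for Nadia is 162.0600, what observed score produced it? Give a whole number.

T̂ = ρX + (1 − ρ)μ  ⇒  X = (T̂ − (1 − ρ)μ) / ρ
X = (162.0600 − 0.460 × 141.0) / 0.540 = (162.0600 − 64.8600) / 0.540 = 97.2000 / 0.540 = 180.00

180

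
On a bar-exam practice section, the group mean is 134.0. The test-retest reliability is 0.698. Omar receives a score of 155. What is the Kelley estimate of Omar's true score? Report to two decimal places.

148.66

T̂ = 0.698(155) + 0.302(134.0) = 108.190 + 40.4680 = 148.658 → 148.66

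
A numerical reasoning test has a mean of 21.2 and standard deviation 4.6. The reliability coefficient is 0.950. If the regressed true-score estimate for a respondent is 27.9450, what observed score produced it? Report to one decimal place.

T̂ = ρX + (1 − ρ)μ  ⇒  X = (T̂ − (1 − ρ)μ) / ρ
X = (27.9450 − 0.050 × 21.2) / 0.950 = (27.9450 − 1.0600) / 0.950 = 26.8850 / 0.950 = 28.300

28.3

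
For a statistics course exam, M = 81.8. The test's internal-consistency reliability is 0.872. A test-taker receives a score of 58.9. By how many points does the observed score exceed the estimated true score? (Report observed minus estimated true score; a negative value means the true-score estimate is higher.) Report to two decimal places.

T̂ = 0.872(58.9) + 0.128(81.8) = 51.3608 + 10.4704 = 61.8312 → 61.831
X − T̂ = 58.9 − 61.831 = -2.931 → -2.93

-2.93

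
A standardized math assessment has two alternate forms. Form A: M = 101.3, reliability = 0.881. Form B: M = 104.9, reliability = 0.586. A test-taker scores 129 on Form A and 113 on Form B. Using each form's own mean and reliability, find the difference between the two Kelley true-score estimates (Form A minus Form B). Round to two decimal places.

T̂_A = 0.881(129) + 0.119(101.3) = 125.7037
T̂_B = 0.586(113) + 0.414(104.9) = 109.6466
T̂_A − T̂_B = 16.0571

16.06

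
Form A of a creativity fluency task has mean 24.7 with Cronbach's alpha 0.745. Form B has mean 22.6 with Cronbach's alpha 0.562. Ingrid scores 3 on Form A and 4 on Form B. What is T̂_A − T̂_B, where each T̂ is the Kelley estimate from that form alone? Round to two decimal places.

T̂_A = 0.745(3) + 0.255(24.7) = 8.5335
T̂_B = 0.562(4) + 0.438(22.6) = 12.1468
T̂_A − T̂_B = -3.6133

-3.61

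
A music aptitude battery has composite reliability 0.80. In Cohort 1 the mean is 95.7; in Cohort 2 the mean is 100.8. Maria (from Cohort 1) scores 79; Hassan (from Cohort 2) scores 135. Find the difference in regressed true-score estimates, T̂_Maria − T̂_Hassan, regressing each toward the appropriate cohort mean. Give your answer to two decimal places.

T̂_Maria = 0.80(79) + 0.20(95.7) = 82.3400
T̂_Hassan = 0.80(135) + 0.20(100.8) = 128.1600
Difference = 82.3400 − 128.1600 = -45.8200

-45.82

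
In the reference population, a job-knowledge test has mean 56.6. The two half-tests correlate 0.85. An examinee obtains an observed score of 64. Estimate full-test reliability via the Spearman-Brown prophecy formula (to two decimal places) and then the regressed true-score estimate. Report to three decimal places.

Spearman-Brown: ρ = 2r/(1 + r) = 2(0.85)/(1 + 0.85) = 1.700/1.85 = 0.9189 → 0.92
T̂ = ρX + (1 − ρ)μ
  = 0.92 × 64 + 0.08 × 56.6
  = 58.88 + 4.528
  = 63.4080
  ≈ 63.408

63.408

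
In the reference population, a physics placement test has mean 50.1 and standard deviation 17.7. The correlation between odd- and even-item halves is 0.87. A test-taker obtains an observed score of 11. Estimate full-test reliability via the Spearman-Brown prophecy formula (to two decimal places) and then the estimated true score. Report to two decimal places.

13.74

Spearman-Brown: ρ = 2r/(1 + r) = 2(0.87)/(1 + 0.87) = 1.740/1.87 = 0.9305 → 0.93
T̂ = 0.93(11) + 0.07(50.1) = 10.23 + 3.507 = 13.737 → 13.74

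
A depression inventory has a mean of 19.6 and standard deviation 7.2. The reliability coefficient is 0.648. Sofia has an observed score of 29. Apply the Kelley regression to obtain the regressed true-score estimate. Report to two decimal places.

T̂ = ρX + (1 − ρ)μ
  = 0.648 × 29 + 0.352 × 19.6
  = 18.792 + 6.8992
  = 25.691
  ≈ 25.69

25.69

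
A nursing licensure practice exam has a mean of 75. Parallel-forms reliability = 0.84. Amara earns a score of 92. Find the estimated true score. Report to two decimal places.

T̂ = 0.84(92) + 0.16(75) = 77.28 + 12.00 = 89.280 → 89.28

89.28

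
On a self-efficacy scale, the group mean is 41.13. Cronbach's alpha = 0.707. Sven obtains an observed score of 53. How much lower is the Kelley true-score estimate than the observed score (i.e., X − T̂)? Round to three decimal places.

Weight the observed score by reliability and the mean by (1 − reliability): T̂ = 0.707·53 + 0.293·41.13 = 37.471 + 12.05109 = 49.52209.
X − T̂ = 53 − 49.5221 = 3.4779 → 3.478

3.478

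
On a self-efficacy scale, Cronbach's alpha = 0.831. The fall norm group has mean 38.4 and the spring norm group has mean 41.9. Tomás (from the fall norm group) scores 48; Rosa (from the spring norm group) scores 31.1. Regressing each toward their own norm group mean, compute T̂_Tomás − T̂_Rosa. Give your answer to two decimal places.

T̂_Tomás = 0.831(48) + 0.169(38.4) = 46.3776
T̂_Rosa = 0.831(31.1) + 0.169(41.9) = 32.9252
Difference = 46.3776 − 32.9252 = 13.4524

13.45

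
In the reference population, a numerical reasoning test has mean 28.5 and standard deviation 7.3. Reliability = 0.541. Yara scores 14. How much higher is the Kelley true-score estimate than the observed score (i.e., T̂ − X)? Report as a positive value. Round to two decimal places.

Weight the observed score by reliability and the mean by (1 − reliability): T̂ = 0.541·14 + 0.459·28.5 = 7.574 + 13.0815 = 20.6555.
T̂ − X = 20.655 − 14 = 6.655 → 6.66

6.66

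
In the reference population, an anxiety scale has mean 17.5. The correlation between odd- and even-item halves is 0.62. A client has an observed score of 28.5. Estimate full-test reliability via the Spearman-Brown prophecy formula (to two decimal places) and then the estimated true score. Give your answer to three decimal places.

Spearman-Brown: ρ = 2r/(1 + r) = 2(0.62)/(1 + 0.62) = 1.240/1.62 = 0.7654 → 0.77
Kelley's formula gives T̂ = 0.77·28.5 + 0.23·17.5 = 21.945 + 4.025 = 25.9700.

25.970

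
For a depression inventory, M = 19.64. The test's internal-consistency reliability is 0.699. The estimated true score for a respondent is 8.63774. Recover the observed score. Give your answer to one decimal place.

T̂ = ρX + (1 − ρ)μ  ⇒  X = (T̂ − (1 − ρ)μ) / ρ
X = (8.63774 − 0.301 × 19.64) / 0.699 = (8.63774 − 5.91164) / 0.699 = 2.72610 / 0.699 = 3.900

3.9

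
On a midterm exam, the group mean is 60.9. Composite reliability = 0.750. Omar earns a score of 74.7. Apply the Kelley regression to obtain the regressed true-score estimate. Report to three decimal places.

T̂ = 0.750(74.7) + 0.250(60.9) = 56.0250 + 15.2250 = 71.2500 → 71.250

71.250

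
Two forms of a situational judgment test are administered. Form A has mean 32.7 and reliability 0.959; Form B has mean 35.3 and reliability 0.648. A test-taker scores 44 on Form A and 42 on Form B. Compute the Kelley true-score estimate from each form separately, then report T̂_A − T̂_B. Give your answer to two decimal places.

3.90

T̂_A = 0.959(44) + 0.041(32.7) = 43.5367
T̂_B = 0.648(42) + 0.352(35.3) = 39.6416
T̂_A − T̂_B = 3.8951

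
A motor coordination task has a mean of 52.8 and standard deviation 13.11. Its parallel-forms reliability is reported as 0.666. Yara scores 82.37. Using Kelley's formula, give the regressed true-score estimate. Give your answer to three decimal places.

72.494

T̂ = ρX + (1 − ρ)μ
  = 0.666 × 82.37 + 0.334 × 52.8
  = 54.85842 + 17.6352
  = 72.4936
  ≈ 72.494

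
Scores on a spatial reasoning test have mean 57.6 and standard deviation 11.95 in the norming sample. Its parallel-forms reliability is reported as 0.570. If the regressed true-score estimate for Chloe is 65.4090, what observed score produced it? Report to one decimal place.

T̂ = ρX + (1 − ρ)μ  ⇒  X = (T̂ − (1 − ρ)μ) / ρ
X = (65.4090 − 0.430 × 57.6) / 0.570 = (65.4090 − 24.7680) / 0.570 = 40.6410 / 0.570 = 71.300

71.3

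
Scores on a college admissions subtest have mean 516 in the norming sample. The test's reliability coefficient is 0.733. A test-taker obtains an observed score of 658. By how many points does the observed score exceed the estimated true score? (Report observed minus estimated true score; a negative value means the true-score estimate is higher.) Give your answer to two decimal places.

T̂ = ρX + (1 − ρ)μ
  = 0.733 × 658 + 0.267 × 516
  = 482.314 + 137.772
  = 620.0860
  ≈ 620.086
X − T̂ = 658 − 620.086 = 37.914 → 37.91

37.91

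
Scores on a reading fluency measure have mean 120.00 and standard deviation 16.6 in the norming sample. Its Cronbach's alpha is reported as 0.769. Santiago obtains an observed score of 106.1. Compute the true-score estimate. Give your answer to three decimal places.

109.311

T̂ = 0.769(106.1) + 0.231(120.00) = 81.5909 + 27.72000 = 109.3109 → 109.311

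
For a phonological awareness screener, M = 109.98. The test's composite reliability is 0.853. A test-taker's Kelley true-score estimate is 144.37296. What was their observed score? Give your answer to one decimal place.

T̂ = ρX + (1 − ρ)μ  ⇒  X = (T̂ − (1 − ρ)μ) / ρ
X = (144.37296 − 0.147 × 109.98) / 0.853 = (144.37296 − 16.16706) / 0.853 = 128.20590 / 0.853 = 150.300

150.3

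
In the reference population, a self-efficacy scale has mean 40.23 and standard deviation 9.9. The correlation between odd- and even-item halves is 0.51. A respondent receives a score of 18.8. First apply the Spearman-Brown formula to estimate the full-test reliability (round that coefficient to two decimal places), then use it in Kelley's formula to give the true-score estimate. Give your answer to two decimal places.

25.66

Spearman-Brown: ρ = 2r/(1 + r) = 2(0.51)/(1 + 0.51) = 1.020/1.51 = 0.6755 → 0.68
T̂ = ρX + (1 − ρ)μ
  = 0.68 × 18.8 + 0.32 × 40.23
  = 12.784 + 12.8736
  = 25.658
  ≈ 25.66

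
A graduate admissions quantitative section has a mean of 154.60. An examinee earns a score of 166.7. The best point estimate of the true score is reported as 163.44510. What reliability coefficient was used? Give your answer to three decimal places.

T̂ = ρX + (1 − ρ)μ  ⇒  T̂ − μ = ρ(X − μ)
ρ = (T̂ − μ)/(X − μ) = (163.44510 − 154.60) / (166.7 − 154.60) = 8.84510 / 12.10 = 0.73100

0.731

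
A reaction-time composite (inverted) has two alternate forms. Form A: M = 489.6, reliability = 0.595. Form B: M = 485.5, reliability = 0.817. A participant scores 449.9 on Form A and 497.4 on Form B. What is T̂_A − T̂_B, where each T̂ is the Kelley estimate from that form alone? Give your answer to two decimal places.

T̂_A = 0.595(449.9) + 0.405(489.6) = 465.9785
T̂_B = 0.817(497.4) + 0.183(485.5) = 495.2223
T̂_A − T̂_B = -29.2438

-29.24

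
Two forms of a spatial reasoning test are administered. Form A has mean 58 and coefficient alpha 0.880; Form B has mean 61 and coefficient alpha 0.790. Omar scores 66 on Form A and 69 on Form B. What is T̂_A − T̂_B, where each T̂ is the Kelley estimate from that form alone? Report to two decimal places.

-2.28

T̂_A = 0.880(66) + 0.120(58) = 65.0400
T̂_B = 0.790(69) + 0.210(61) = 67.3200
T̂_A − T̂_B = -2.2800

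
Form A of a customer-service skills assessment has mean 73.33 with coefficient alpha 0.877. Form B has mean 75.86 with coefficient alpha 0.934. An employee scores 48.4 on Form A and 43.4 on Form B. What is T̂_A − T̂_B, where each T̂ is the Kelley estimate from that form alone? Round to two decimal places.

T̂_A = 0.877(48.4) + 0.123(73.33) = 51.4664
T̂_B = 0.934(43.4) + 0.066(75.86) = 45.5424
T̂_A − T̂_B = 5.9240

5.92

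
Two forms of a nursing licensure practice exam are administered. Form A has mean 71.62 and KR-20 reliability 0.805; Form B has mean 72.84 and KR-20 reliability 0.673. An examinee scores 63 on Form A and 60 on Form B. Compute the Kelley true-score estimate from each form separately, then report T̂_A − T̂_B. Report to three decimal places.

T̂_A = 0.805(63) + 0.195(71.62) = 64.68090
T̂_B = 0.673(60) + 0.327(72.84) = 64.19868
T̂_A − T̂_B = 0.48222

0.482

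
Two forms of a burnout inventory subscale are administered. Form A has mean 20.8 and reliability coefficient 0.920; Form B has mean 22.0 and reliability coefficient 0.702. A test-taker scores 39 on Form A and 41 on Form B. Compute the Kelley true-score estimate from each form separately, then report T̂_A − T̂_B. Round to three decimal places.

2.206

T̂_A = 0.920(39) + 0.080(20.8) = 37.54400
T̂_B = 0.702(41) + 0.298(22.0) = 35.33800
T̂_A − T̂_B = 2.20600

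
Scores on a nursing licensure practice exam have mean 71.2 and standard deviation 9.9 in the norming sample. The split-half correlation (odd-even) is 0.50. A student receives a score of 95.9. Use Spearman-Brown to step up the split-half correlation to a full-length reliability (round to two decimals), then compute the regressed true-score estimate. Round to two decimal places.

Spearman-Brown: ρ = 2r/(1 + r) = 2(0.50)/(1 + 0.50) = 1.000/1.50 = 0.6667 → 0.67
T̂ = 0.67(95.9) + 0.33(71.2) = 64.253 + 23.496 = 87.749 → 87.75

87.75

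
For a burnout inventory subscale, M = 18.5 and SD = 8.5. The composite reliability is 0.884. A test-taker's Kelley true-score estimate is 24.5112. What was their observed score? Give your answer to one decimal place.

T̂ = ρX + (1 − ρ)μ  ⇒  X = (T̂ − (1 − ρ)μ) / ρ
X = (24.5112 − 0.116 × 18.5) / 0.884 = (24.5112 − 2.1460) / 0.884 = 22.3652 / 0.884 = 25.300

25.3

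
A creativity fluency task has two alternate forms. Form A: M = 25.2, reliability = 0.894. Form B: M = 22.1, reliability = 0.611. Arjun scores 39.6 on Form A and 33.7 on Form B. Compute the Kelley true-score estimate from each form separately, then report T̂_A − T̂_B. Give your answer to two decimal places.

T̂_A = 0.894(39.6) + 0.106(25.2) = 38.0736
T̂_B = 0.611(33.7) + 0.389(22.1) = 29.1876
T̂_A − T̂_B = 8.8860

8.89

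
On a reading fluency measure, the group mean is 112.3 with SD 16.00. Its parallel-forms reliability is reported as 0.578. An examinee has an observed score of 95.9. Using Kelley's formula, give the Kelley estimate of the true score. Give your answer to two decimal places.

102.82

Kelley's formula gives T̂ = 0.578·95.9 + 0.422·112.3 = 55.4302 + 47.3906 = 102.821.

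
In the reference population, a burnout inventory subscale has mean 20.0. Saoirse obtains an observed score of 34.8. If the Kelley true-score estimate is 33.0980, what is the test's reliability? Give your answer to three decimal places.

0.885

T̂ = ρX + (1 − ρ)μ  ⇒  T̂ − μ = ρ(X − μ)
ρ = (T̂ − μ)/(X − μ) = (33.0980 − 20.0) / (34.8 − 20.0) = 13.0980 / 14.8 = 0.88500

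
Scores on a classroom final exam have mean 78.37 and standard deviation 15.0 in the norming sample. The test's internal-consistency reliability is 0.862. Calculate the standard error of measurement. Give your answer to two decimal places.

5.57

SEM = SD · √(1 − ρ) = 15.0 × √0.138 = 15.0 × 0.3715 = 5.572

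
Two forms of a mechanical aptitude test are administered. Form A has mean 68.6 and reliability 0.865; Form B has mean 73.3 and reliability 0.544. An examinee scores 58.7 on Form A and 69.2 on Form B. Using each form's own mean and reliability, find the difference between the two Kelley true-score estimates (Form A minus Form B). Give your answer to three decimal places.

T̂_A = 0.865(58.7) + 0.135(68.6) = 60.03650
T̂_B = 0.544(69.2) + 0.456(73.3) = 71.06960
T̂_A − T̂_B = -11.03310

-11.033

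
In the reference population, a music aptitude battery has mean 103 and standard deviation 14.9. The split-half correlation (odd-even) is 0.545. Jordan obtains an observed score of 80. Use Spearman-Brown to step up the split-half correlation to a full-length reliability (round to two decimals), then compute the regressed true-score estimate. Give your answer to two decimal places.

86.67

Spearman-Brown: ρ = 2r/(1 + r) = 2(0.545)/(1 + 0.545) = 1.0900/1.545 = 0.7055 → 0.71
T̂ = ρX + (1 − ρ)μ
  = 0.71 × 80 + 0.29 × 103
  = 56.80 + 29.87
  = 86.670
  ≈ 86.67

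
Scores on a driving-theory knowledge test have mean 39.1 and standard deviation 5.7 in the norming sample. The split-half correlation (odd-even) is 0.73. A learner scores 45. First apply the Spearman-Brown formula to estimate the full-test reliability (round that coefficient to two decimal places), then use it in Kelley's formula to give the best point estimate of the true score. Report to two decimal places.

44.06

Spearman-Brown: ρ = 2r/(1 + r) = 2(0.73)/(1 + 0.73) = 1.460/1.73 = 0.8439 → 0.84
T̂ = 0.84(45) + 0.16(39.1) = 37.80 + 6.256 = 44.056 → 44.06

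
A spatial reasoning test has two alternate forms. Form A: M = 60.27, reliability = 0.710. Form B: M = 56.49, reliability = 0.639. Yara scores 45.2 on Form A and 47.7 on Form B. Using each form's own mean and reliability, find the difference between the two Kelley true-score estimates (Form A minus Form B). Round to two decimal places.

-1.30

T̂_A = 0.710(45.2) + 0.290(60.27) = 49.5703
T̂_B = 0.639(47.7) + 0.361(56.49) = 50.8732
T̂_A − T̂_B = -1.3029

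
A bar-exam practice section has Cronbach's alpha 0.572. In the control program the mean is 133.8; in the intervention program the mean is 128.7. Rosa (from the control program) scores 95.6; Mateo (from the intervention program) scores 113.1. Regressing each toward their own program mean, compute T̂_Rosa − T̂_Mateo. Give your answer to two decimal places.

T̂_Rosa = 0.572(95.6) + 0.428(133.8) = 111.9496
T̂_Mateo = 0.572(113.1) + 0.428(128.7) = 119.7768
Difference = 111.9496 − 119.7768 = -7.8272

-7.83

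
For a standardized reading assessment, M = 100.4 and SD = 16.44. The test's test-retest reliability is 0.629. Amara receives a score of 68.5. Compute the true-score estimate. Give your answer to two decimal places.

T̂ = ρX + (1 − ρ)μ
  = 0.629 × 68.5 + 0.371 × 100.4
  = 43.0865 + 37.2484
  = 80.335
  ≈ 80.33

80.33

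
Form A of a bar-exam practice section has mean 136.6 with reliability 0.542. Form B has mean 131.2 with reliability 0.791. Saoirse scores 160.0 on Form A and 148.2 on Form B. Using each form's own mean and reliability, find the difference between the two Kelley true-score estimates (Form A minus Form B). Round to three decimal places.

T̂_A = 0.542(160.0) + 0.458(136.6) = 149.28280
T̂_B = 0.791(148.2) + 0.209(131.2) = 144.64700
T̂_A − T̂_B = 4.63580

4.636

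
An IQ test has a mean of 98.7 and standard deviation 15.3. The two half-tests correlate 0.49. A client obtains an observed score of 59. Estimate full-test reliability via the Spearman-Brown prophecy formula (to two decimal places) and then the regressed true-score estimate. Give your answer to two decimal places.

72.50

Spearman-Brown: ρ = 2r/(1 + r) = 2(0.49)/(1 + 0.49) = 0.980/1.49 = 0.6577 → 0.66
Kelley's formula gives T̂ = 0.66·59 + 0.34·98.7 = 38.94 + 33.558 = 72.498.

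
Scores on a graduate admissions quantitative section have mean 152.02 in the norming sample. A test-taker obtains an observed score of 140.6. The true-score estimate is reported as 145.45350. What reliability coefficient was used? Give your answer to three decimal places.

T̂ = ρX + (1 − ρ)μ  ⇒  T̂ − μ = ρ(X − μ)
ρ = (T̂ − μ)/(X − μ) = (145.45350 − 152.02) / (140.6 − 152.02) = -6.56650 / -11.42 = 0.57500

0.575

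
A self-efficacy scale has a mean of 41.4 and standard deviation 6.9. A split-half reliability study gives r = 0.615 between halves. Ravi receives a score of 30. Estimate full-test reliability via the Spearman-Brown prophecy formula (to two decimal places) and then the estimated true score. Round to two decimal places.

Spearman-Brown: ρ = 2r/(1 + r) = 2(0.615)/(1 + 0.615) = 1.2300/1.615 = 0.7616 → 0.76
Kelley's formula gives T̂ = 0.76·30 + 0.24·41.4 = 22.80 + 9.936 = 32.736.

32.74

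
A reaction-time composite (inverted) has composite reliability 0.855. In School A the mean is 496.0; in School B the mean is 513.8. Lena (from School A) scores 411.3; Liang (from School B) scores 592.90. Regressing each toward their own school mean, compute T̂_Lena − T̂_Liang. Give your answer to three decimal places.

T̂_Lena = 0.855(411.3) + 0.145(496.0) = 423.58150
T̂_Liang = 0.855(592.90) + 0.145(513.8) = 581.43050
Difference = 423.58150 − 581.43050 = -157.84900

-157.849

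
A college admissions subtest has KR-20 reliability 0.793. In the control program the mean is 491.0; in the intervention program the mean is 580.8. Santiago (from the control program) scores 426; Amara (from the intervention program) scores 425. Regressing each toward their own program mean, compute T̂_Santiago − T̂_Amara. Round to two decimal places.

T̂_Santiago = 0.793(426) + 0.207(491.0) = 439.4550
T̂_Amara = 0.793(425) + 0.207(580.8) = 457.2506
Difference = 439.4550 − 457.2506 = -17.7956

-17.80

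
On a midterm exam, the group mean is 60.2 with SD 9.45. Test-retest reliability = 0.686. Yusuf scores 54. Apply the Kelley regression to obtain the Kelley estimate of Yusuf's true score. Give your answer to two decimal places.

55.95

T̂ = 0.686(54) + 0.314(60.2) = 37.044 + 18.9028 = 55.947 → 55.95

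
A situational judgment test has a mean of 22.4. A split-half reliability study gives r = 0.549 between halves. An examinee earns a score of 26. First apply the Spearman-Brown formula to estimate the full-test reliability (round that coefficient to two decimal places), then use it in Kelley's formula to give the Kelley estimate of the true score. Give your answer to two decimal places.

Spearman-Brown: ρ = 2r/(1 + r) = 2(0.549)/(1 + 0.549) = 1.0980/1.549 = 0.7088 → 0.71
T̂ = 0.71(26) + 0.29(22.4) = 18.46 + 6.496 = 24.956 → 24.96

24.96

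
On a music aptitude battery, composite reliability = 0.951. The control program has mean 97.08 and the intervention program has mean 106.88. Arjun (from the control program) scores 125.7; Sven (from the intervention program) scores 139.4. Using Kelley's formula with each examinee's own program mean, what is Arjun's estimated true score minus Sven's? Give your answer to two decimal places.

-13.51

T̂_Arjun = 0.951(125.7) + 0.049(97.08) = 124.2976
T̂_Sven = 0.951(139.4) + 0.049(106.88) = 137.8065
Difference = 124.2976 − 137.8065 = -13.5089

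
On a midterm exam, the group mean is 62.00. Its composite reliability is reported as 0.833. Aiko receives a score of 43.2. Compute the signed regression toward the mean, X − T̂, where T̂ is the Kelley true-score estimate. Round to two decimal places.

-3.14

T̂ = ρX + (1 − ρ)μ
  = 0.833 × 43.2 + 0.167 × 62.00
  = 35.9856 + 10.35400
  = 46.3396
  ≈ 46.340
X − T̂ = 43.2 − 46.340 = -3.140 → -3.14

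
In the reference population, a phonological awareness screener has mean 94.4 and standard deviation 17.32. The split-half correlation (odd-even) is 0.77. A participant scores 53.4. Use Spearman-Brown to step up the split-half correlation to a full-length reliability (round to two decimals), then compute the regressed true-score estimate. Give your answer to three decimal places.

Spearman-Brown: ρ = 2r/(1 + r) = 2(0.77)/(1 + 0.77) = 1.540/1.77 = 0.8701 → 0.87
T̂ = 0.87(53.4) + 0.13(94.4) = 46.458 + 12.272 = 58.7300 → 58.730

58.730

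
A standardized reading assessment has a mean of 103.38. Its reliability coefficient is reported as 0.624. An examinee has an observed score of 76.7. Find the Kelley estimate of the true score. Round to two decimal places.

86.73

T̂ = 0.624(76.7) + 0.376(103.38) = 47.8608 + 38.87088 = 86.732 → 86.73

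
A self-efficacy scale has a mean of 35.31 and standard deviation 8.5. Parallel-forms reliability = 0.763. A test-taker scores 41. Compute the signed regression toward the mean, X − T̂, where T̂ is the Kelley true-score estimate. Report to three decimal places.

T̂ = ρX + (1 − ρ)μ
  = 0.763 × 41 + 0.237 × 35.31
  = 31.283 + 8.36847
  = 39.65147
  ≈ 39.6515
X − T̂ = 41 − 39.6515 = 1.3485 → 1.349

1.349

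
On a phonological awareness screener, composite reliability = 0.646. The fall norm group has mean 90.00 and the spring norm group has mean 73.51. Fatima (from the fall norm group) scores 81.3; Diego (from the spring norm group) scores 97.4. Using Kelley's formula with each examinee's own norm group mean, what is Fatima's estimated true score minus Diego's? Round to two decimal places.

-4.56

T̂_Fatima = 0.646(81.3) + 0.354(90.00) = 84.3798
T̂_Diego = 0.646(97.4) + 0.354(73.51) = 88.9429
Difference = 84.3798 − 88.9429 = -4.5631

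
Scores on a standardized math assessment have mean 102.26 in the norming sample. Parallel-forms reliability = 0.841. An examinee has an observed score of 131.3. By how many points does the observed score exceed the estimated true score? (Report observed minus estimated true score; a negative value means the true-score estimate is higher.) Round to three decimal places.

T̂ = 0.841(131.3) + 0.159(102.26) = 110.4233 + 16.25934 = 126.68264 → 126.6826
X − T̂ = 131.3 − 126.6826 = 4.6174 → 4.617

4.617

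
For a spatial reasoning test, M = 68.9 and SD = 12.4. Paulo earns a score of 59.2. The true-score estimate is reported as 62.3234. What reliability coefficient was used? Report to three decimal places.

0.678

T̂ = ρX + (1 − ρ)μ  ⇒  T̂ − μ = ρ(X − μ)
ρ = (T̂ − μ)/(X − μ) = (62.3234 − 68.9) / (59.2 − 68.9) = -6.5766 / -9.7 = 0.67800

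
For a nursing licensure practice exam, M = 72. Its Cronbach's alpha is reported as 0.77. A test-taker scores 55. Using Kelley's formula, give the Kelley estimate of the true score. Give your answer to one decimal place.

58.9

Weight the observed score by reliability and the mean by (1 − reliability): T̂ = 0.77·55 + 0.23·72 = 42.35 + 16.56 = 58.91.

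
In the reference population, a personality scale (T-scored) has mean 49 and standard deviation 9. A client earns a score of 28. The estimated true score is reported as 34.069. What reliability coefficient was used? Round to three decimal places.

0.711

T̂ = ρX + (1 − ρ)μ  ⇒  T̂ − μ = ρ(X − μ)
ρ = (T̂ − μ)/(X − μ) = (34.069 − 49) / (28 − 49) = -14.931 / -21.0 = 0.71100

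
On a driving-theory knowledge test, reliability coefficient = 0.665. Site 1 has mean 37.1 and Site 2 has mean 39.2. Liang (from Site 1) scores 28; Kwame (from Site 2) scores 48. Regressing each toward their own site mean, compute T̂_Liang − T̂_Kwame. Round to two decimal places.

T̂_Liang = 0.665(28) + 0.335(37.1) = 31.0485
T̂_Kwame = 0.665(48) + 0.335(39.2) = 45.0520
Difference = 31.0485 − 45.0520 = -14.0035

-14.00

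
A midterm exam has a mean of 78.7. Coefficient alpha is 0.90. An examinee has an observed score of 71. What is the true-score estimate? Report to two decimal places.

T̂ = 0.90(71) + 0.10(78.7) = 63.90 + 7.870 = 71.770 → 71.77

71.77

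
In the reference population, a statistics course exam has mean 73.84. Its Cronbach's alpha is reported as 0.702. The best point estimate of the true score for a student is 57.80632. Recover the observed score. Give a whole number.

T̂ = ρX + (1 − ρ)μ  ⇒  X = (T̂ − (1 − ρ)μ) / ρ
X = (57.80632 − 0.298 × 73.84) / 0.702 = (57.80632 − 22.00432) / 0.702 = 35.80200 / 0.702 = 51.00

51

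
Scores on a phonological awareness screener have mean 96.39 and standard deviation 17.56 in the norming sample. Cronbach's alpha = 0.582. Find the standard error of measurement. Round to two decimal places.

11.35

SEM = SD · √(1 − ρ) = 17.56 × √0.418 = 17.56 × 0.6465 = 11.353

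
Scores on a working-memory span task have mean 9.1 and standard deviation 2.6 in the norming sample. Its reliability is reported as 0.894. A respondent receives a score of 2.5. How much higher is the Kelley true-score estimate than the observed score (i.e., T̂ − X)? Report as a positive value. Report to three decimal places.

0.700

T̂ = 0.894(2.5) + 0.106(9.1) = 2.2350 + 0.9646 = 3.19960 → 3.1996
T̂ − X = 3.1996 − 2.5 = 0.6996 → 0.700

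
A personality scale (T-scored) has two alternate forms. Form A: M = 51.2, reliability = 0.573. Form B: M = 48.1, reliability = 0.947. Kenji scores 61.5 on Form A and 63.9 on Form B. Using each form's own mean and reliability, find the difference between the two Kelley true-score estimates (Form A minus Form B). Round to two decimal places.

T̂_A = 0.573(61.5) + 0.427(51.2) = 57.1019
T̂_B = 0.947(63.9) + 0.053(48.1) = 63.0626
T̂_A − T̂_B = -5.9607

-5.96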